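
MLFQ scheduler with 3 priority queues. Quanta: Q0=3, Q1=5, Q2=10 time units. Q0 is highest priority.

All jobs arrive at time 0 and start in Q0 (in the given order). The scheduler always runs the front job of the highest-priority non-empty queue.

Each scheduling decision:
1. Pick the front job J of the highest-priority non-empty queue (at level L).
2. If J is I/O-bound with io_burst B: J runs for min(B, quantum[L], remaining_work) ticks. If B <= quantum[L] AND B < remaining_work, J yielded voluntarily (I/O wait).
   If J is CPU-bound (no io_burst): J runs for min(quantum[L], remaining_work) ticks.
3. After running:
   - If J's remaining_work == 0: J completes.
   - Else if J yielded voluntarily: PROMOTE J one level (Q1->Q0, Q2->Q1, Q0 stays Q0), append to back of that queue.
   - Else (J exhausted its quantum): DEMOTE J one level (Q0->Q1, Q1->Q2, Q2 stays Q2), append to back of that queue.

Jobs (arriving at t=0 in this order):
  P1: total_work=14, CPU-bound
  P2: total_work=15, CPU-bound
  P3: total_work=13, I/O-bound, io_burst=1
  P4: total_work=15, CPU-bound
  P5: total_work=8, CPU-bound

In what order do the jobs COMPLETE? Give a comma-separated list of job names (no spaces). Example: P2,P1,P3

t=0-3: P1@Q0 runs 3, rem=11, quantum used, demote→Q1. Q0=[P2,P3,P4,P5] Q1=[P1] Q2=[]
t=3-6: P2@Q0 runs 3, rem=12, quantum used, demote→Q1. Q0=[P3,P4,P5] Q1=[P1,P2] Q2=[]
t=6-7: P3@Q0 runs 1, rem=12, I/O yield, promote→Q0. Q0=[P4,P5,P3] Q1=[P1,P2] Q2=[]
t=7-10: P4@Q0 runs 3, rem=12, quantum used, demote→Q1. Q0=[P5,P3] Q1=[P1,P2,P4] Q2=[]
t=10-13: P5@Q0 runs 3, rem=5, quantum used, demote→Q1. Q0=[P3] Q1=[P1,P2,P4,P5] Q2=[]
t=13-14: P3@Q0 runs 1, rem=11, I/O yield, promote→Q0. Q0=[P3] Q1=[P1,P2,P4,P5] Q2=[]
t=14-15: P3@Q0 runs 1, rem=10, I/O yield, promote→Q0. Q0=[P3] Q1=[P1,P2,P4,P5] Q2=[]
t=15-16: P3@Q0 runs 1, rem=9, I/O yield, promote→Q0. Q0=[P3] Q1=[P1,P2,P4,P5] Q2=[]
t=16-17: P3@Q0 runs 1, rem=8, I/O yield, promote→Q0. Q0=[P3] Q1=[P1,P2,P4,P5] Q2=[]
t=17-18: P3@Q0 runs 1, rem=7, I/O yield, promote→Q0. Q0=[P3] Q1=[P1,P2,P4,P5] Q2=[]
t=18-19: P3@Q0 runs 1, rem=6, I/O yield, promote→Q0. Q0=[P3] Q1=[P1,P2,P4,P5] Q2=[]
t=19-20: P3@Q0 runs 1, rem=5, I/O yield, promote→Q0. Q0=[P3] Q1=[P1,P2,P4,P5] Q2=[]
t=20-21: P3@Q0 runs 1, rem=4, I/O yield, promote→Q0. Q0=[P3] Q1=[P1,P2,P4,P5] Q2=[]
t=21-22: P3@Q0 runs 1, rem=3, I/O yield, promote→Q0. Q0=[P3] Q1=[P1,P2,P4,P5] Q2=[]
t=22-23: P3@Q0 runs 1, rem=2, I/O yield, promote→Q0. Q0=[P3] Q1=[P1,P2,P4,P5] Q2=[]
t=23-24: P3@Q0 runs 1, rem=1, I/O yield, promote→Q0. Q0=[P3] Q1=[P1,P2,P4,P5] Q2=[]
t=24-25: P3@Q0 runs 1, rem=0, completes. Q0=[] Q1=[P1,P2,P4,P5] Q2=[]
t=25-30: P1@Q1 runs 5, rem=6, quantum used, demote→Q2. Q0=[] Q1=[P2,P4,P5] Q2=[P1]
t=30-35: P2@Q1 runs 5, rem=7, quantum used, demote→Q2. Q0=[] Q1=[P4,P5] Q2=[P1,P2]
t=35-40: P4@Q1 runs 5, rem=7, quantum used, demote→Q2. Q0=[] Q1=[P5] Q2=[P1,P2,P4]
t=40-45: P5@Q1 runs 5, rem=0, completes. Q0=[] Q1=[] Q2=[P1,P2,P4]
t=45-51: P1@Q2 runs 6, rem=0, completes. Q0=[] Q1=[] Q2=[P2,P4]
t=51-58: P2@Q2 runs 7, rem=0, completes. Q0=[] Q1=[] Q2=[P4]
t=58-65: P4@Q2 runs 7, rem=0, completes. Q0=[] Q1=[] Q2=[]

Answer: P3,P5,P1,P2,P4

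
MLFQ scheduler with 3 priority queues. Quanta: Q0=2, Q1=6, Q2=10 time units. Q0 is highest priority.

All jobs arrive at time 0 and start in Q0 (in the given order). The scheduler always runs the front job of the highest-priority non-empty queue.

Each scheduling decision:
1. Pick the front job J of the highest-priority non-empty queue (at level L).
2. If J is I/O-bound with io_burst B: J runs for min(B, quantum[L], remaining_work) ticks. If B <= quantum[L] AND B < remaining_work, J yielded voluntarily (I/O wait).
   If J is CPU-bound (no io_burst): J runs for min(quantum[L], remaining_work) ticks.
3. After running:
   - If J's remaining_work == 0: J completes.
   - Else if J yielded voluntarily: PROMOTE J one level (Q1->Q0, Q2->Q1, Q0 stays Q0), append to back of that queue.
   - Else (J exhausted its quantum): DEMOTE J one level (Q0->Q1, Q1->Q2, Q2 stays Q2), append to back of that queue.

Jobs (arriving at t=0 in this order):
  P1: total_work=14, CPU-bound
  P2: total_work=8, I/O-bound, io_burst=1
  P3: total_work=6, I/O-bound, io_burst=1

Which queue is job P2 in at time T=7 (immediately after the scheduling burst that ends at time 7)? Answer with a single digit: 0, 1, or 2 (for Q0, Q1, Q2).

Answer: 0

Derivation:
t=0-2: P1@Q0 runs 2, rem=12, quantum used, demote→Q1. Q0=[P2,P3] Q1=[P1] Q2=[]
t=2-3: P2@Q0 runs 1, rem=7, I/O yield, promote→Q0. Q0=[P3,P2] Q1=[P1] Q2=[]
t=3-4: P3@Q0 runs 1, rem=5, I/O yield, promote→Q0. Q0=[P2,P3] Q1=[P1] Q2=[]
t=4-5: P2@Q0 runs 1, rem=6, I/O yield, promote→Q0. Q0=[P3,P2] Q1=[P1] Q2=[]
t=5-6: P3@Q0 runs 1, rem=4, I/O yield, promote→Q0. Q0=[P2,P3] Q1=[P1] Q2=[]
t=6-7: P2@Q0 runs 1, rem=5, I/O yield, promote→Q0. Q0=[P3,P2] Q1=[P1] Q2=[]
t=7-8: P3@Q0 runs 1, rem=3, I/O yield, promote→Q0. Q0=[P2,P3] Q1=[P1] Q2=[]
t=8-9: P2@Q0 runs 1, rem=4, I/O yield, promote→Q0. Q0=[P3,P2] Q1=[P1] Q2=[]
t=9-10: P3@Q0 runs 1, rem=2, I/O yield, promote→Q0. Q0=[P2,P3] Q1=[P1] Q2=[]
t=10-11: P2@Q0 runs 1, rem=3, I/O yield, promote→Q0. Q0=[P3,P2] Q1=[P1] Q2=[]
t=11-12: P3@Q0 runs 1, rem=1, I/O yield, promote→Q0. Q0=[P2,P3] Q1=[P1] Q2=[]
t=12-13: P2@Q0 runs 1, rem=2, I/O yield, promote→Q0. Q0=[P3,P2] Q1=[P1] Q2=[]
t=13-14: P3@Q0 runs 1, rem=0, completes. Q0=[P2] Q1=[P1] Q2=[]
t=14-15: P2@Q0 runs 1, rem=1, I/O yield, promote→Q0. Q0=[P2] Q1=[P1] Q2=[]
t=15-16: P2@Q0 runs 1, rem=0, completes. Q0=[] Q1=[P1] Q2=[]
t=16-22: P1@Q1 runs 6, rem=6, quantum used, demote→Q2. Q0=[] Q1=[] Q2=[P1]
t=22-28: P1@Q2 runs 6, rem=0, completes. Q0=[] Q1=[] Q2=[]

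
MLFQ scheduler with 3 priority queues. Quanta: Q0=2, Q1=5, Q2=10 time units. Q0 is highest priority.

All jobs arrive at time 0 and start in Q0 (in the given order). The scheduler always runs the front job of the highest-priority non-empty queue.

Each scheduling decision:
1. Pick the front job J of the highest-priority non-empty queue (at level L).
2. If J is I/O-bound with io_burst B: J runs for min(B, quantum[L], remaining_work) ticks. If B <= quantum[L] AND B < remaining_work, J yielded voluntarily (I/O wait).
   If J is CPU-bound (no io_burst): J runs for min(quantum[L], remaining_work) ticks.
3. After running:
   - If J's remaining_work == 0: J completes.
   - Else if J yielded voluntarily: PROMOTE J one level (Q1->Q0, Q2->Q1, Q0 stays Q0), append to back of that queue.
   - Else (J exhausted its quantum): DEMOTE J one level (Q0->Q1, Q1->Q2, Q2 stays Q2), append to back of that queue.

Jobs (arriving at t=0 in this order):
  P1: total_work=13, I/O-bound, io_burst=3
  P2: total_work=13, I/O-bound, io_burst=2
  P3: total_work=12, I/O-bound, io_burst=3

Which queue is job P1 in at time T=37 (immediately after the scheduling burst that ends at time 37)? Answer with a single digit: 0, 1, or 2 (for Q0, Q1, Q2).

Answer: 1

Derivation:
t=0-2: P1@Q0 runs 2, rem=11, quantum used, demote→Q1. Q0=[P2,P3] Q1=[P1] Q2=[]
t=2-4: P2@Q0 runs 2, rem=11, I/O yield, promote→Q0. Q0=[P3,P2] Q1=[P1] Q2=[]
t=4-6: P3@Q0 runs 2, rem=10, quantum used, demote→Q1. Q0=[P2] Q1=[P1,P3] Q2=[]
t=6-8: P2@Q0 runs 2, rem=9, I/O yield, promote→Q0. Q0=[P2] Q1=[P1,P3] Q2=[]
t=8-10: P2@Q0 runs 2, rem=7, I/O yield, promote→Q0. Q0=[P2] Q1=[P1,P3] Q2=[]
t=10-12: P2@Q0 runs 2, rem=5, I/O yield, promote→Q0. Q0=[P2] Q1=[P1,P3] Q2=[]
t=12-14: P2@Q0 runs 2, rem=3, I/O yield, promote→Q0. Q0=[P2] Q1=[P1,P3] Q2=[]
t=14-16: P2@Q0 runs 2, rem=1, I/O yield, promote→Q0. Q0=[P2] Q1=[P1,P3] Q2=[]
t=16-17: P2@Q0 runs 1, rem=0, completes. Q0=[] Q1=[P1,P3] Q2=[]
t=17-20: P1@Q1 runs 3, rem=8, I/O yield, promote→Q0. Q0=[P1] Q1=[P3] Q2=[]
t=20-22: P1@Q0 runs 2, rem=6, quantum used, demote→Q1. Q0=[] Q1=[P3,P1] Q2=[]
t=22-25: P3@Q1 runs 3, rem=7, I/O yield, promote→Q0. Q0=[P3] Q1=[P1] Q2=[]
t=25-27: P3@Q0 runs 2, rem=5, quantum used, demote→Q1. Q0=[] Q1=[P1,P3] Q2=[]
t=27-30: P1@Q1 runs 3, rem=3, I/O yield, promote→Q0. Q0=[P1] Q1=[P3] Q2=[]
t=30-32: P1@Q0 runs 2, rem=1, quantum used, demote→Q1. Q0=[] Q1=[P3,P1] Q2=[]
t=32-35: P3@Q1 runs 3, rem=2, I/O yield, promote→Q0. Q0=[P3] Q1=[P1] Q2=[]
t=35-37: P3@Q0 runs 2, rem=0, completes. Q0=[] Q1=[P1] Q2=[]
t=37-38: P1@Q1 runs 1, rem=0, completes. Q0=[] Q1=[] Q2=[]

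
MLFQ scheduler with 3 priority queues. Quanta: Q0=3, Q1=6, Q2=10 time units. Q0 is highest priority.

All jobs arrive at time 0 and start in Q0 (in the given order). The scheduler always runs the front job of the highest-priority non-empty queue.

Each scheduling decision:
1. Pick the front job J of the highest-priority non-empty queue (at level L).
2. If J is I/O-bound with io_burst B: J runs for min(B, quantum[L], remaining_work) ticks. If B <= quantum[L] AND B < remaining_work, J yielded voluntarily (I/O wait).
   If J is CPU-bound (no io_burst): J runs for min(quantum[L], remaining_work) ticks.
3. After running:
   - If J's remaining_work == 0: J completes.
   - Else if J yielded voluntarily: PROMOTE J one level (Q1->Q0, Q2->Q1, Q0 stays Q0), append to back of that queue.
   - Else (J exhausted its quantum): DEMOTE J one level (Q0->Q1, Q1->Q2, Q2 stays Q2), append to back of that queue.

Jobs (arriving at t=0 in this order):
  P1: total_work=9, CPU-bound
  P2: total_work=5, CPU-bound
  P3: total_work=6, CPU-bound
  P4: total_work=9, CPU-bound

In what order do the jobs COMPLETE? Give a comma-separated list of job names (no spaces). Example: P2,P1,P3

Answer: P1,P2,P3,P4

Derivation:
t=0-3: P1@Q0 runs 3, rem=6, quantum used, demote→Q1. Q0=[P2,P3,P4] Q1=[P1] Q2=[]
t=3-6: P2@Q0 runs 3, rem=2, quantum used, demote→Q1. Q0=[P3,P4] Q1=[P1,P2] Q2=[]
t=6-9: P3@Q0 runs 3, rem=3, quantum used, demote→Q1. Q0=[P4] Q1=[P1,P2,P3] Q2=[]
t=9-12: P4@Q0 runs 3, rem=6, quantum used, demote→Q1. Q0=[] Q1=[P1,P2,P3,P4] Q2=[]
t=12-18: P1@Q1 runs 6, rem=0, completes. Q0=[] Q1=[P2,P3,P4] Q2=[]
t=18-20: P2@Q1 runs 2, rem=0, completes. Q0=[] Q1=[P3,P4] Q2=[]
t=20-23: P3@Q1 runs 3, rem=0, completes. Q0=[] Q1=[P4] Q2=[]
t=23-29: P4@Q1 runs 6, rem=0, completes. Q0=[] Q1=[] Q2=[]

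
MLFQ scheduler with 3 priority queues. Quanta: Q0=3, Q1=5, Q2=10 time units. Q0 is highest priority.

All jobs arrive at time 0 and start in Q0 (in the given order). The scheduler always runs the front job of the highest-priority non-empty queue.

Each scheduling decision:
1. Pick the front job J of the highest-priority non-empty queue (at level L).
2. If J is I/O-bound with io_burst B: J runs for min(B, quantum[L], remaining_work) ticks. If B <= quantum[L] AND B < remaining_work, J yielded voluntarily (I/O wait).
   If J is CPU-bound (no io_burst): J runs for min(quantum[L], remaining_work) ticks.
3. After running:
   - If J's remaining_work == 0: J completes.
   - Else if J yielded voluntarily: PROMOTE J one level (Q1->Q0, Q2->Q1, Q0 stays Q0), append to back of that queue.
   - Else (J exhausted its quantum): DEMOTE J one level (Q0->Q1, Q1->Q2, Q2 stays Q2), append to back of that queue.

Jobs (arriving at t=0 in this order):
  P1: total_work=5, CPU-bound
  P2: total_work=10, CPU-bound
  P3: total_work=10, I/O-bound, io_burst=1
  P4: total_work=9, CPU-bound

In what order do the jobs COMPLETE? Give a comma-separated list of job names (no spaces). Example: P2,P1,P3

Answer: P3,P1,P2,P4

Derivation:
t=0-3: P1@Q0 runs 3, rem=2, quantum used, demote→Q1. Q0=[P2,P3,P4] Q1=[P1] Q2=[]
t=3-6: P2@Q0 runs 3, rem=7, quantum used, demote→Q1. Q0=[P3,P4] Q1=[P1,P2] Q2=[]
t=6-7: P3@Q0 runs 1, rem=9, I/O yield, promote→Q0. Q0=[P4,P3] Q1=[P1,P2] Q2=[]
t=7-10: P4@Q0 runs 3, rem=6, quantum used, demote→Q1. Q0=[P3] Q1=[P1,P2,P4] Q2=[]
t=10-11: P3@Q0 runs 1, rem=8, I/O yield, promote→Q0. Q0=[P3] Q1=[P1,P2,P4] Q2=[]
t=11-12: P3@Q0 runs 1, rem=7, I/O yield, promote→Q0. Q0=[P3] Q1=[P1,P2,P4] Q2=[]
t=12-13: P3@Q0 runs 1, rem=6, I/O yield, promote→Q0. Q0=[P3] Q1=[P1,P2,P4] Q2=[]
t=13-14: P3@Q0 runs 1, rem=5, I/O yield, promote→Q0. Q0=[P3] Q1=[P1,P2,P4] Q2=[]
t=14-15: P3@Q0 runs 1, rem=4, I/O yield, promote→Q0. Q0=[P3] Q1=[P1,P2,P4] Q2=[]
t=15-16: P3@Q0 runs 1, rem=3, I/O yield, promote→Q0. Q0=[P3] Q1=[P1,P2,P4] Q2=[]
t=16-17: P3@Q0 runs 1, rem=2, I/O yield, promote→Q0. Q0=[P3] Q1=[P1,P2,P4] Q2=[]
t=17-18: P3@Q0 runs 1, rem=1, I/O yield, promote→Q0. Q0=[P3] Q1=[P1,P2,P4] Q2=[]
t=18-19: P3@Q0 runs 1, rem=0, completes. Q0=[] Q1=[P1,P2,P4] Q2=[]
t=19-21: P1@Q1 runs 2, rem=0, completes. Q0=[] Q1=[P2,P4] Q2=[]
t=21-26: P2@Q1 runs 5, rem=2, quantum used, demote→Q2. Q0=[] Q1=[P4] Q2=[P2]
t=26-31: P4@Q1 runs 5, rem=1, quantum used, demote→Q2. Q0=[] Q1=[] Q2=[P2,P4]
t=31-33: P2@Q2 runs 2, rem=0, completes. Q0=[] Q1=[] Q2=[P4]
t=33-34: P4@Q2 runs 1, rem=0, completes. Q0=[] Q1=[] Q2=[]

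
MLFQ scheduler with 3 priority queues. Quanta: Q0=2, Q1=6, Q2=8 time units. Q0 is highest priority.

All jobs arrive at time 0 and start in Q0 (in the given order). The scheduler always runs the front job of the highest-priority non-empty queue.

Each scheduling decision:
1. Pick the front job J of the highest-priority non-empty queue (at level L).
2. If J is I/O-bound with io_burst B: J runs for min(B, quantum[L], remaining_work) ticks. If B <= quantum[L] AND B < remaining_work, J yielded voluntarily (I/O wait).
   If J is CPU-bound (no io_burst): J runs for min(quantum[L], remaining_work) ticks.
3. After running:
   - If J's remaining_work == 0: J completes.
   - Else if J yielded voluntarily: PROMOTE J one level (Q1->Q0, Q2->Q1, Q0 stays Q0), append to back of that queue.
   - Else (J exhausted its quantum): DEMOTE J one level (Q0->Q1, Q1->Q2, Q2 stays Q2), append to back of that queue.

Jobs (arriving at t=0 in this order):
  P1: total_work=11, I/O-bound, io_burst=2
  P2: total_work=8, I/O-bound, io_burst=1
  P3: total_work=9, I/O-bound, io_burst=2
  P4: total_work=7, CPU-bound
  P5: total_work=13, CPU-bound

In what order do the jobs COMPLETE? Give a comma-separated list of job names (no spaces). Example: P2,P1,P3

t=0-2: P1@Q0 runs 2, rem=9, I/O yield, promote→Q0. Q0=[P2,P3,P4,P5,P1] Q1=[] Q2=[]
t=2-3: P2@Q0 runs 1, rem=7, I/O yield, promote→Q0. Q0=[P3,P4,P5,P1,P2] Q1=[] Q2=[]
t=3-5: P3@Q0 runs 2, rem=7, I/O yield, promote→Q0. Q0=[P4,P5,P1,P2,P3] Q1=[] Q2=[]
t=5-7: P4@Q0 runs 2, rem=5, quantum used, demote→Q1. Q0=[P5,P1,P2,P3] Q1=[P4] Q2=[]
t=7-9: P5@Q0 runs 2, rem=11, quantum used, demote→Q1. Q0=[P1,P2,P3] Q1=[P4,P5] Q2=[]
t=9-11: P1@Q0 runs 2, rem=7, I/O yield, promote→Q0. Q0=[P2,P3,P1] Q1=[P4,P5] Q2=[]
t=11-12: P2@Q0 runs 1, rem=6, I/O yield, promote→Q0. Q0=[P3,P1,P2] Q1=[P4,P5] Q2=[]
t=12-14: P3@Q0 runs 2, rem=5, I/O yield, promote→Q0. Q0=[P1,P2,P3] Q1=[P4,P5] Q2=[]
t=14-16: P1@Q0 runs 2, rem=5, I/O yield, promote→Q0. Q0=[P2,P3,P1] Q1=[P4,P5] Q2=[]
t=16-17: P2@Q0 runs 1, rem=5, I/O yield, promote→Q0. Q0=[P3,P1,P2] Q1=[P4,P5] Q2=[]
t=17-19: P3@Q0 runs 2, rem=3, I/O yield, promote→Q0. Q0=[P1,P2,P3] Q1=[P4,P5] Q2=[]
t=19-21: P1@Q0 runs 2, rem=3, I/O yield, promote→Q0. Q0=[P2,P3,P1] Q1=[P4,P5] Q2=[]
t=21-22: P2@Q0 runs 1, rem=4, I/O yield, promote→Q0. Q0=[P3,P1,P2] Q1=[P4,P5] Q2=[]
t=22-24: P3@Q0 runs 2, rem=1, I/O yield, promote→Q0. Q0=[P1,P2,P3] Q1=[P4,P5] Q2=[]
t=24-26: P1@Q0 runs 2, rem=1, I/O yield, promote→Q0. Q0=[P2,P3,P1] Q1=[P4,P5] Q2=[]
t=26-27: P2@Q0 runs 1, rem=3, I/O yield, promote→Q0. Q0=[P3,P1,P2] Q1=[P4,P5] Q2=[]
t=27-28: P3@Q0 runs 1, rem=0, completes. Q0=[P1,P2] Q1=[P4,P5] Q2=[]
t=28-29: P1@Q0 runs 1, rem=0, completes. Q0=[P2] Q1=[P4,P5] Q2=[]
t=29-30: P2@Q0 runs 1, rem=2, I/O yield, promote→Q0. Q0=[P2] Q1=[P4,P5] Q2=[]
t=30-31: P2@Q0 runs 1, rem=1, I/O yield, promote→Q0. Q0=[P2] Q1=[P4,P5] Q2=[]
t=31-32: P2@Q0 runs 1, rem=0, completes. Q0=[] Q1=[P4,P5] Q2=[]
t=32-37: P4@Q1 runs 5, rem=0, completes. Q0=[] Q1=[P5] Q2=[]
t=37-43: P5@Q1 runs 6, rem=5, quantum used, demote→Q2. Q0=[] Q1=[] Q2=[P5]
t=43-48: P5@Q2 runs 5, rem=0, completes. Q0=[] Q1=[] Q2=[]

Answer: P3,P1,P2,P4,P5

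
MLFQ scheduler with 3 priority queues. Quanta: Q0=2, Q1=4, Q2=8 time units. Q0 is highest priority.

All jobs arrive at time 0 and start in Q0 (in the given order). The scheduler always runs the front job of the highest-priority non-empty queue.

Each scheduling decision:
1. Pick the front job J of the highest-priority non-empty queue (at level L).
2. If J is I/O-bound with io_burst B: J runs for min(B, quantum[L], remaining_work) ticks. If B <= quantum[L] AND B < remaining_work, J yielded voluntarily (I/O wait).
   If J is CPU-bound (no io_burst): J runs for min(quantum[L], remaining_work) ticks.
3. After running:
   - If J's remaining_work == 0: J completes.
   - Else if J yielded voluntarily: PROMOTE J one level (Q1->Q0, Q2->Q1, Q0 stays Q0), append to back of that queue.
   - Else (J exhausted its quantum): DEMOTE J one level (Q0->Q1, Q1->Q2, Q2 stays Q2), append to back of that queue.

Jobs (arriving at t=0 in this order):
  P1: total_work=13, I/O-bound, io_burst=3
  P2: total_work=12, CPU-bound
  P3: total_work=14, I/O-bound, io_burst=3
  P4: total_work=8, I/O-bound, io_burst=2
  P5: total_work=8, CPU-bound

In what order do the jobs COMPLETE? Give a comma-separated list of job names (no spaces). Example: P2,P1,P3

Answer: P4,P1,P3,P2,P5

Derivation:
t=0-2: P1@Q0 runs 2, rem=11, quantum used, demote→Q1. Q0=[P2,P3,P4,P5] Q1=[P1] Q2=[]
t=2-4: P2@Q0 runs 2, rem=10, quantum used, demote→Q1. Q0=[P3,P4,P5] Q1=[P1,P2] Q2=[]
t=4-6: P3@Q0 runs 2, rem=12, quantum used, demote→Q1. Q0=[P4,P5] Q1=[P1,P2,P3] Q2=[]
t=6-8: P4@Q0 runs 2, rem=6, I/O yield, promote→Q0. Q0=[P5,P4] Q1=[P1,P2,P3] Q2=[]
t=8-10: P5@Q0 runs 2, rem=6, quantum used, demote→Q1. Q0=[P4] Q1=[P1,P2,P3,P5] Q2=[]
t=10-12: P4@Q0 runs 2, rem=4, I/O yield, promote→Q0. Q0=[P4] Q1=[P1,P2,P3,P5] Q2=[]
t=12-14: P4@Q0 runs 2, rem=2, I/O yield, promote→Q0. Q0=[P4] Q1=[P1,P2,P3,P5] Q2=[]
t=14-16: P4@Q0 runs 2, rem=0, completes. Q0=[] Q1=[P1,P2,P3,P5] Q2=[]
t=16-19: P1@Q1 runs 3, rem=8, I/O yield, promote→Q0. Q0=[P1] Q1=[P2,P3,P5] Q2=[]
t=19-21: P1@Q0 runs 2, rem=6, quantum used, demote→Q1. Q0=[] Q1=[P2,P3,P5,P1] Q2=[]
t=21-25: P2@Q1 runs 4, rem=6, quantum used, demote→Q2. Q0=[] Q1=[P3,P5,P1] Q2=[P2]
t=25-28: P3@Q1 runs 3, rem=9, I/O yield, promote→Q0. Q0=[P3] Q1=[P5,P1] Q2=[P2]
t=28-30: P3@Q0 runs 2, rem=7, quantum used, demote→Q1. Q0=[] Q1=[P5,P1,P3] Q2=[P2]
t=30-34: P5@Q1 runs 4, rem=2, quantum used, demote→Q2. Q0=[] Q1=[P1,P3] Q2=[P2,P5]
t=34-37: P1@Q1 runs 3, rem=3, I/O yield, promote→Q0. Q0=[P1] Q1=[P3] Q2=[P2,P5]
t=37-39: P1@Q0 runs 2, rem=1, quantum used, demote→Q1. Q0=[] Q1=[P3,P1] Q2=[P2,P5]
t=39-42: P3@Q1 runs 3, rem=4, I/O yield, promote→Q0. Q0=[P3] Q1=[P1] Q2=[P2,P5]
t=42-44: P3@Q0 runs 2, rem=2, quantum used, demote→Q1. Q0=[] Q1=[P1,P3] Q2=[P2,P5]
t=44-45: P1@Q1 runs 1, rem=0, completes. Q0=[] Q1=[P3] Q2=[P2,P5]
t=45-47: P3@Q1 runs 2, rem=0, completes. Q0=[] Q1=[] Q2=[P2,P5]
t=47-53: P2@Q2 runs 6, rem=0, completes. Q0=[] Q1=[] Q2=[P5]
t=53-55: P5@Q2 runs 2, rem=0, completes. Q0=[] Q1=[] Q2=[]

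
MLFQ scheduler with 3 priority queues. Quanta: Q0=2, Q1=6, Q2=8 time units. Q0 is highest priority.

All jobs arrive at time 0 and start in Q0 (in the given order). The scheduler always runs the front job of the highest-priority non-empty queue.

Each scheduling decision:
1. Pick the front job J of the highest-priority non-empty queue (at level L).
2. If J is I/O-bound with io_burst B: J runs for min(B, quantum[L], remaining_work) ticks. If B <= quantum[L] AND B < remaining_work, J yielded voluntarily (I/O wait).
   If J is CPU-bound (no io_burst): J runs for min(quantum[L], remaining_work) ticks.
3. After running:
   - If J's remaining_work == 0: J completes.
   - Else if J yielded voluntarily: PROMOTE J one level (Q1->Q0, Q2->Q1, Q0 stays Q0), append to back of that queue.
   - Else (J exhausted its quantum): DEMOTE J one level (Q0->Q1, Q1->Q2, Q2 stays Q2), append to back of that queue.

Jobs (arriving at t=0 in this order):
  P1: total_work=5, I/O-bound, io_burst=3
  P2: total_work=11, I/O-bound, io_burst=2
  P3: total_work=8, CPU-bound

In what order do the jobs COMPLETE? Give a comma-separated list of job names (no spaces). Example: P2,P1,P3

Answer: P2,P1,P3

Derivation:
t=0-2: P1@Q0 runs 2, rem=3, quantum used, demote→Q1. Q0=[P2,P3] Q1=[P1] Q2=[]
t=2-4: P2@Q0 runs 2, rem=9, I/O yield, promote→Q0. Q0=[P3,P2] Q1=[P1] Q2=[]
t=4-6: P3@Q0 runs 2, rem=6, quantum used, demote→Q1. Q0=[P2] Q1=[P1,P3] Q2=[]
t=6-8: P2@Q0 runs 2, rem=7, I/O yield, promote→Q0. Q0=[P2] Q1=[P1,P3] Q2=[]
t=8-10: P2@Q0 runs 2, rem=5, I/O yield, promote→Q0. Q0=[P2] Q1=[P1,P3] Q2=[]
t=10-12: P2@Q0 runs 2, rem=3, I/O yield, promote→Q0. Q0=[P2] Q1=[P1,P3] Q2=[]
t=12-14: P2@Q0 runs 2, rem=1, I/O yield, promote→Q0. Q0=[P2] Q1=[P1,P3] Q2=[]
t=14-15: P2@Q0 runs 1, rem=0, completes. Q0=[] Q1=[P1,P3] Q2=[]
t=15-18: P1@Q1 runs 3, rem=0, completes. Q0=[] Q1=[P3] Q2=[]
t=18-24: P3@Q1 runs 6, rem=0, completes. Q0=[] Q1=[] Q2=[]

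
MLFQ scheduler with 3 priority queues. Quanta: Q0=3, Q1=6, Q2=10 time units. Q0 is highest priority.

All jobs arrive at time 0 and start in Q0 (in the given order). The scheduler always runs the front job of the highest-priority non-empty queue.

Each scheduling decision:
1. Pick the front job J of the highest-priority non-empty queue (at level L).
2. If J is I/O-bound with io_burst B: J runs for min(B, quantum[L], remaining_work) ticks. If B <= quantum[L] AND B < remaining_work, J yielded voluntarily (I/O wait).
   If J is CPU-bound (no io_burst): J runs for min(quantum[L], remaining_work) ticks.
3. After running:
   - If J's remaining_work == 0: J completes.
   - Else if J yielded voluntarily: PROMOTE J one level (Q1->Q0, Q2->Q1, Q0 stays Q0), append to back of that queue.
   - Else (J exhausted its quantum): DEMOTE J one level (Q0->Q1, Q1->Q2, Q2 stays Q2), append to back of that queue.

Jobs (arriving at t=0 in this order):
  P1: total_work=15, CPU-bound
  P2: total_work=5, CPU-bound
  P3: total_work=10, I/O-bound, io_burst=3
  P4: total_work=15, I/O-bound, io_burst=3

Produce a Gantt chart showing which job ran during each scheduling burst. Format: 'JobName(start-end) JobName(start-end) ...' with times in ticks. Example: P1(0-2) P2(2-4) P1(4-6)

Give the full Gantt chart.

Answer: P1(0-3) P2(3-6) P3(6-9) P4(9-12) P3(12-15) P4(15-18) P3(18-21) P4(21-24) P3(24-25) P4(25-28) P4(28-31) P1(31-37) P2(37-39) P1(39-45)

Derivation:
t=0-3: P1@Q0 runs 3, rem=12, quantum used, demote→Q1. Q0=[P2,P3,P4] Q1=[P1] Q2=[]
t=3-6: P2@Q0 runs 3, rem=2, quantum used, demote→Q1. Q0=[P3,P4] Q1=[P1,P2] Q2=[]
t=6-9: P3@Q0 runs 3, rem=7, I/O yield, promote→Q0. Q0=[P4,P3] Q1=[P1,P2] Q2=[]
t=9-12: P4@Q0 runs 3, rem=12, I/O yield, promote→Q0. Q0=[P3,P4] Q1=[P1,P2] Q2=[]
t=12-15: P3@Q0 runs 3, rem=4, I/O yield, promote→Q0. Q0=[P4,P3] Q1=[P1,P2] Q2=[]
t=15-18: P4@Q0 runs 3, rem=9, I/O yield, promote→Q0. Q0=[P3,P4] Q1=[P1,P2] Q2=[]
t=18-21: P3@Q0 runs 3, rem=1, I/O yield, promote→Q0. Q0=[P4,P3] Q1=[P1,P2] Q2=[]
t=21-24: P4@Q0 runs 3, rem=6, I/O yield, promote→Q0. Q0=[P3,P4] Q1=[P1,P2] Q2=[]
t=24-25: P3@Q0 runs 1, rem=0, completes. Q0=[P4] Q1=[P1,P2] Q2=[]
t=25-28: P4@Q0 runs 3, rem=3, I/O yield, promote→Q0. Q0=[P4] Q1=[P1,P2] Q2=[]
t=28-31: P4@Q0 runs 3, rem=0, completes. Q0=[] Q1=[P1,P2] Q2=[]
t=31-37: P1@Q1 runs 6, rem=6, quantum used, demote→Q2. Q0=[] Q1=[P2] Q2=[P1]
t=37-39: P2@Q1 runs 2, rem=0, completes. Q0=[] Q1=[] Q2=[P1]
t=39-45: P1@Q2 runs 6, rem=0, completes. Q0=[] Q1=[] Q2=[]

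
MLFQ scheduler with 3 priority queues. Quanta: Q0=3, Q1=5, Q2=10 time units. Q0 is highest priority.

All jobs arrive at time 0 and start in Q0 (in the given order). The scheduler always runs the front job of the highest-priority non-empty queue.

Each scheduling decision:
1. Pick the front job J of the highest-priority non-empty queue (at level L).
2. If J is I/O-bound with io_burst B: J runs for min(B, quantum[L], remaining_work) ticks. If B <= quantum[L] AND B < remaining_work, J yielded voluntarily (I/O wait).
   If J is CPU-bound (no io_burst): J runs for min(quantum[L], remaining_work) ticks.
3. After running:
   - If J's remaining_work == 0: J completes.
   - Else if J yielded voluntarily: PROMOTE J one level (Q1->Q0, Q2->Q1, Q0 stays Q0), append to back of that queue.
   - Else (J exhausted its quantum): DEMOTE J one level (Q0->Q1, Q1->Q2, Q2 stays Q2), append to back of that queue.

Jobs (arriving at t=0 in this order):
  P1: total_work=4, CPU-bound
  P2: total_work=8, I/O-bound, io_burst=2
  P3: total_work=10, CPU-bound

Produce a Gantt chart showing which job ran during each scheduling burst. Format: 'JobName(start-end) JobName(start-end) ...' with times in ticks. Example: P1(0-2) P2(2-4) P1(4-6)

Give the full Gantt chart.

t=0-3: P1@Q0 runs 3, rem=1, quantum used, demote→Q1. Q0=[P2,P3] Q1=[P1] Q2=[]
t=3-5: P2@Q0 runs 2, rem=6, I/O yield, promote→Q0. Q0=[P3,P2] Q1=[P1] Q2=[]
t=5-8: P3@Q0 runs 3, rem=7, quantum used, demote→Q1. Q0=[P2] Q1=[P1,P3] Q2=[]
t=8-10: P2@Q0 runs 2, rem=4, I/O yield, promote→Q0. Q0=[P2] Q1=[P1,P3] Q2=[]
t=10-12: P2@Q0 runs 2, rem=2, I/O yield, promote→Q0. Q0=[P2] Q1=[P1,P3] Q2=[]
t=12-14: P2@Q0 runs 2, rem=0, completes. Q0=[] Q1=[P1,P3] Q2=[]
t=14-15: P1@Q1 runs 1, rem=0, completes. Q0=[] Q1=[P3] Q2=[]
t=15-20: P3@Q1 runs 5, rem=2, quantum used, demote→Q2. Q0=[] Q1=[] Q2=[P3]
t=20-22: P3@Q2 runs 2, rem=0, completes. Q0=[] Q1=[] Q2=[]

Answer: P1(0-3) P2(3-5) P3(5-8) P2(8-10) P2(10-12) P2(12-14) P1(14-15) P3(15-20) P3(20-22)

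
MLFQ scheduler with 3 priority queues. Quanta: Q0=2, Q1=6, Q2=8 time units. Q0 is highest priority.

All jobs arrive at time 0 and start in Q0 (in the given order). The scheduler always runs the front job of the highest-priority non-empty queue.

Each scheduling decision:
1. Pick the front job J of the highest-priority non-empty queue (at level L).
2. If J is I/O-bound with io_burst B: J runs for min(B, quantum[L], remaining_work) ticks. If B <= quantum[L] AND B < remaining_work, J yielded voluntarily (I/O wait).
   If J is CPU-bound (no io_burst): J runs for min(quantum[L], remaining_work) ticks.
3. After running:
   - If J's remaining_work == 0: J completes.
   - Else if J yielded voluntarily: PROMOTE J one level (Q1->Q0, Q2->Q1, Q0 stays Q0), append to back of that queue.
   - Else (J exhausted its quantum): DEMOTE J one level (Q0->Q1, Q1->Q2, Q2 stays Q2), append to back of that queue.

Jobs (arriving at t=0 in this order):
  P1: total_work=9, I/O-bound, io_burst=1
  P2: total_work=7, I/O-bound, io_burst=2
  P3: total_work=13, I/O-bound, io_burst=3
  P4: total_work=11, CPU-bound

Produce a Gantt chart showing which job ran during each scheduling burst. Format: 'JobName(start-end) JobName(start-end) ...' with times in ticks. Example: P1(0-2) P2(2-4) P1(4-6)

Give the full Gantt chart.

Answer: P1(0-1) P2(1-3) P3(3-5) P4(5-7) P1(7-8) P2(8-10) P1(10-11) P2(11-13) P1(13-14) P2(14-15) P1(15-16) P1(16-17) P1(17-18) P1(18-19) P1(19-20) P3(20-23) P3(23-25) P4(25-31) P3(31-34) P3(34-36) P3(36-37) P4(37-40)

Derivation:
t=0-1: P1@Q0 runs 1, rem=8, I/O yield, promote→Q0. Q0=[P2,P3,P4,P1] Q1=[] Q2=[]
t=1-3: P2@Q0 runs 2, rem=5, I/O yield, promote→Q0. Q0=[P3,P4,P1,P2] Q1=[] Q2=[]
t=3-5: P3@Q0 runs 2, rem=11, quantum used, demote→Q1. Q0=[P4,P1,P2] Q1=[P3] Q2=[]
t=5-7: P4@Q0 runs 2, rem=9, quantum used, demote→Q1. Q0=[P1,P2] Q1=[P3,P4] Q2=[]
t=7-8: P1@Q0 runs 1, rem=7, I/O yield, promote→Q0. Q0=[P2,P1] Q1=[P3,P4] Q2=[]
t=8-10: P2@Q0 runs 2, rem=3, I/O yield, promote→Q0. Q0=[P1,P2] Q1=[P3,P4] Q2=[]
t=10-11: P1@Q0 runs 1, rem=6, I/O yield, promote→Q0. Q0=[P2,P1] Q1=[P3,P4] Q2=[]
t=11-13: P2@Q0 runs 2, rem=1, I/O yield, promote→Q0. Q0=[P1,P2] Q1=[P3,P4] Q2=[]
t=13-14: P1@Q0 runs 1, rem=5, I/O yield, promote→Q0. Q0=[P2,P1] Q1=[P3,P4] Q2=[]
t=14-15: P2@Q0 runs 1, rem=0, completes. Q0=[P1] Q1=[P3,P4] Q2=[]
t=15-16: P1@Q0 runs 1, rem=4, I/O yield, promote→Q0. Q0=[P1] Q1=[P3,P4] Q2=[]
t=16-17: P1@Q0 runs 1, rem=3, I/O yield, promote→Q0. Q0=[P1] Q1=[P3,P4] Q2=[]
t=17-18: P1@Q0 runs 1, rem=2, I/O yield, promote→Q0. Q0=[P1] Q1=[P3,P4] Q2=[]
t=18-19: P1@Q0 runs 1, rem=1, I/O yield, promote→Q0. Q0=[P1] Q1=[P3,P4] Q2=[]
t=19-20: P1@Q0 runs 1, rem=0, completes. Q0=[] Q1=[P3,P4] Q2=[]
t=20-23: P3@Q1 runs 3, rem=8, I/O yield, promote→Q0. Q0=[P3] Q1=[P4] Q2=[]
t=23-25: P3@Q0 runs 2, rem=6, quantum used, demote→Q1. Q0=[] Q1=[P4,P3] Q2=[]
t=25-31: P4@Q1 runs 6, rem=3, quantum used, demote→Q2. Q0=[] Q1=[P3] Q2=[P4]
t=31-34: P3@Q1 runs 3, rem=3, I/O yield, promote→Q0. Q0=[P3] Q1=[] Q2=[P4]
t=34-36: P3@Q0 runs 2, rem=1, quantum used, demote→Q1. Q0=[] Q1=[P3] Q2=[P4]
t=36-37: P3@Q1 runs 1, rem=0, completes. Q0=[] Q1=[] Q2=[P4]
t=37-40: P4@Q2 runs 3, rem=0, completes. Q0=[] Q1=[] Q2=[]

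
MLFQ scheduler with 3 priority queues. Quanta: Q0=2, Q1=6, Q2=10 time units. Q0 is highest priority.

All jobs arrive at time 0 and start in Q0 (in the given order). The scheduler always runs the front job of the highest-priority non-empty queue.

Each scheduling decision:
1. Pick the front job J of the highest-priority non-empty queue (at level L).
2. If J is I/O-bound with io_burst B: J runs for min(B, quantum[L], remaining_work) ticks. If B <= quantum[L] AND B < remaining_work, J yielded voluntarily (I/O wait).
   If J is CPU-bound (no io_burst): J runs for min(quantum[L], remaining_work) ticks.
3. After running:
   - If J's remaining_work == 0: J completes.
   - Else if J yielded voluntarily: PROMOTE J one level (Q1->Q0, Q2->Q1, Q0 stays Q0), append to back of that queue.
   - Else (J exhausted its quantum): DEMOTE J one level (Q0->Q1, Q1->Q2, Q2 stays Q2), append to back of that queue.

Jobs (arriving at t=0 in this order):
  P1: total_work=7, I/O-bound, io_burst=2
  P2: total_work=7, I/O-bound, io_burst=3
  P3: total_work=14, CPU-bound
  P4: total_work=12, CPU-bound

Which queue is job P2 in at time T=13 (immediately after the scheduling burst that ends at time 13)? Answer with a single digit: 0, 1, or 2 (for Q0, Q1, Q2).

Answer: 1

Derivation:
t=0-2: P1@Q0 runs 2, rem=5, I/O yield, promote→Q0. Q0=[P2,P3,P4,P1] Q1=[] Q2=[]
t=2-4: P2@Q0 runs 2, rem=5, quantum used, demote→Q1. Q0=[P3,P4,P1] Q1=[P2] Q2=[]
t=4-6: P3@Q0 runs 2, rem=12, quantum used, demote→Q1. Q0=[P4,P1] Q1=[P2,P3] Q2=[]
t=6-8: P4@Q0 runs 2, rem=10, quantum used, demote→Q1. Q0=[P1] Q1=[P2,P3,P4] Q2=[]
t=8-10: P1@Q0 runs 2, rem=3, I/O yield, promote→Q0. Q0=[P1] Q1=[P2,P3,P4] Q2=[]
t=10-12: P1@Q0 runs 2, rem=1, I/O yield, promote→Q0. Q0=[P1] Q1=[P2,P3,P4] Q2=[]
t=12-13: P1@Q0 runs 1, rem=0, completes. Q0=[] Q1=[P2,P3,P4] Q2=[]
t=13-16: P2@Q1 runs 3, rem=2, I/O yield, promote→Q0. Q0=[P2] Q1=[P3,P4] Q2=[]
t=16-18: P2@Q0 runs 2, rem=0, completes. Q0=[] Q1=[P3,P4] Q2=[]
t=18-24: P3@Q1 runs 6, rem=6, quantum used, demote→Q2. Q0=[] Q1=[P4] Q2=[P3]
t=24-30: P4@Q1 runs 6, rem=4, quantum used, demote→Q2. Q0=[] Q1=[] Q2=[P3,P4]
t=30-36: P3@Q2 runs 6, rem=0, completes. Q0=[] Q1=[] Q2=[P4]
t=36-40: P4@Q2 runs 4, rem=0, completes. Q0=[] Q1=[] Q2=[]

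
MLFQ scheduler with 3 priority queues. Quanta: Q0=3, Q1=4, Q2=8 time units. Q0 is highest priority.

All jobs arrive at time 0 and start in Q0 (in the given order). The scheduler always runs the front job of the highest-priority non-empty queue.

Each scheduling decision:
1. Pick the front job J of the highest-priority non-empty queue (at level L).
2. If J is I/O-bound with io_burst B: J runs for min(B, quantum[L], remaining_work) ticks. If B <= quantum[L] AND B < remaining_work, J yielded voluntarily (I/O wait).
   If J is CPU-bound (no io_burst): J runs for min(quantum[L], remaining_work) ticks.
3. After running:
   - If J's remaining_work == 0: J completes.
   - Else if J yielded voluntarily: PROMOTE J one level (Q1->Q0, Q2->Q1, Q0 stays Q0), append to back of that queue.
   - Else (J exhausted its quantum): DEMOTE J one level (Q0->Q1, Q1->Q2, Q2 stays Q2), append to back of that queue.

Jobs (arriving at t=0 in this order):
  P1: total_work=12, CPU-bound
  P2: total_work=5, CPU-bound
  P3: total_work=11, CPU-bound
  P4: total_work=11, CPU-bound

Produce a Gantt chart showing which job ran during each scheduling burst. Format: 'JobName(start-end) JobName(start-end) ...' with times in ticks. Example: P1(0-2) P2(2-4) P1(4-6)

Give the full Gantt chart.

t=0-3: P1@Q0 runs 3, rem=9, quantum used, demote→Q1. Q0=[P2,P3,P4] Q1=[P1] Q2=[]
t=3-6: P2@Q0 runs 3, rem=2, quantum used, demote→Q1. Q0=[P3,P4] Q1=[P1,P2] Q2=[]
t=6-9: P3@Q0 runs 3, rem=8, quantum used, demote→Q1. Q0=[P4] Q1=[P1,P2,P3] Q2=[]
t=9-12: P4@Q0 runs 3, rem=8, quantum used, demote→Q1. Q0=[] Q1=[P1,P2,P3,P4] Q2=[]
t=12-16: P1@Q1 runs 4, rem=5, quantum used, demote→Q2. Q0=[] Q1=[P2,P3,P4] Q2=[P1]
t=16-18: P2@Q1 runs 2, rem=0, completes. Q0=[] Q1=[P3,P4] Q2=[P1]
t=18-22: P3@Q1 runs 4, rem=4, quantum used, demote→Q2. Q0=[] Q1=[P4] Q2=[P1,P3]
t=22-26: P4@Q1 runs 4, rem=4, quantum used, demote→Q2. Q0=[] Q1=[] Q2=[P1,P3,P4]
t=26-31: P1@Q2 runs 5, rem=0, completes. Q0=[] Q1=[] Q2=[P3,P4]
t=31-35: P3@Q2 runs 4, rem=0, completes. Q0=[] Q1=[] Q2=[P4]
t=35-39: P4@Q2 runs 4, rem=0, completes. Q0=[] Q1=[] Q2=[]

Answer: P1(0-3) P2(3-6) P3(6-9) P4(9-12) P1(12-16) P2(16-18) P3(18-22) P4(22-26) P1(26-31) P3(31-35) P4(35-39)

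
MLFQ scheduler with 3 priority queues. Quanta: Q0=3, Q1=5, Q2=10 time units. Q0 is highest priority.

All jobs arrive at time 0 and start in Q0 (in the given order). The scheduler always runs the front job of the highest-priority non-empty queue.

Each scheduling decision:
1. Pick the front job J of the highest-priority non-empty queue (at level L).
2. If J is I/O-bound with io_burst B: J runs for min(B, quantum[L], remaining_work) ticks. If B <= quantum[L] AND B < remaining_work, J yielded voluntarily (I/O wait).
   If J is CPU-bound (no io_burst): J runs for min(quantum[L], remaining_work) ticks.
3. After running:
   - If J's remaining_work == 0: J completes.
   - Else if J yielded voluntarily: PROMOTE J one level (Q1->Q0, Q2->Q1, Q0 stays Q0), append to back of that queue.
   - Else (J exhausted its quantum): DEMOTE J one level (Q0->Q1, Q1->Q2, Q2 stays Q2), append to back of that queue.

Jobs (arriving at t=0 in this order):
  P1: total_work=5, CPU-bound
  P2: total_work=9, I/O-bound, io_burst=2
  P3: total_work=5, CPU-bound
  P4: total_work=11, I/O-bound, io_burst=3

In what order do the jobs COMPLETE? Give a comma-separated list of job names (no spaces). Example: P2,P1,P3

Answer: P4,P2,P1,P3

Derivation:
t=0-3: P1@Q0 runs 3, rem=2, quantum used, demote→Q1. Q0=[P2,P3,P4] Q1=[P1] Q2=[]
t=3-5: P2@Q0 runs 2, rem=7, I/O yield, promote→Q0. Q0=[P3,P4,P2] Q1=[P1] Q2=[]
t=5-8: P3@Q0 runs 3, rem=2, quantum used, demote→Q1. Q0=[P4,P2] Q1=[P1,P3] Q2=[]
t=8-11: P4@Q0 runs 3, rem=8, I/O yield, promote→Q0. Q0=[P2,P4] Q1=[P1,P3] Q2=[]
t=11-13: P2@Q0 runs 2, rem=5, I/O yield, promote→Q0. Q0=[P4,P2] Q1=[P1,P3] Q2=[]
t=13-16: P4@Q0 runs 3, rem=5, I/O yield, promote→Q0. Q0=[P2,P4] Q1=[P1,P3] Q2=[]
t=16-18: P2@Q0 runs 2, rem=3, I/O yield, promote→Q0. Q0=[P4,P2] Q1=[P1,P3] Q2=[]
t=18-21: P4@Q0 runs 3, rem=2, I/O yield, promote→Q0. Q0=[P2,P4] Q1=[P1,P3] Q2=[]
t=21-23: P2@Q0 runs 2, rem=1, I/O yield, promote→Q0. Q0=[P4,P2] Q1=[P1,P3] Q2=[]
t=23-25: P4@Q0 runs 2, rem=0, completes. Q0=[P2] Q1=[P1,P3] Q2=[]
t=25-26: P2@Q0 runs 1, rem=0, completes. Q0=[] Q1=[P1,P3] Q2=[]
t=26-28: P1@Q1 runs 2, rem=0, completes. Q0=[] Q1=[P3] Q2=[]
t=28-30: P3@Q1 runs 2, rem=0, completes. Q0=[] Q1=[] Q2=[]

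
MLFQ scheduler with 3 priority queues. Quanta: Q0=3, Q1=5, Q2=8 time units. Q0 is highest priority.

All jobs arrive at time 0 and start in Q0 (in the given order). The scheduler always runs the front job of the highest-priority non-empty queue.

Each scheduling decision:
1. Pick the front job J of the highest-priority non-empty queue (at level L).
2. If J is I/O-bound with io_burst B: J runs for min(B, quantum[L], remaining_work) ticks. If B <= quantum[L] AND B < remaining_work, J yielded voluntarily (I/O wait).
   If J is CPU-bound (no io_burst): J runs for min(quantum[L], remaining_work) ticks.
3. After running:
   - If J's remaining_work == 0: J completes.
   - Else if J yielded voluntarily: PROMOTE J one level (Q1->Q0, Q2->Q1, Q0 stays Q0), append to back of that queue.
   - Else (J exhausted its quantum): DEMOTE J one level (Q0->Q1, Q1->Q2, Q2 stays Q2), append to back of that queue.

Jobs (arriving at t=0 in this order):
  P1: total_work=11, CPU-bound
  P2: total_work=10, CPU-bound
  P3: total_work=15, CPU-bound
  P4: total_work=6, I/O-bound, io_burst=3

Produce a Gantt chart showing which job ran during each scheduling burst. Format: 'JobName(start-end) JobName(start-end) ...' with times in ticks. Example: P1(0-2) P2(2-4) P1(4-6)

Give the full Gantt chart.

Answer: P1(0-3) P2(3-6) P3(6-9) P4(9-12) P4(12-15) P1(15-20) P2(20-25) P3(25-30) P1(30-33) P2(33-35) P3(35-42)

Derivation:
t=0-3: P1@Q0 runs 3, rem=8, quantum used, demote→Q1. Q0=[P2,P3,P4] Q1=[P1] Q2=[]
t=3-6: P2@Q0 runs 3, rem=7, quantum used, demote→Q1. Q0=[P3,P4] Q1=[P1,P2] Q2=[]
t=6-9: P3@Q0 runs 3, rem=12, quantum used, demote→Q1. Q0=[P4] Q1=[P1,P2,P3] Q2=[]
t=9-12: P4@Q0 runs 3, rem=3, I/O yield, promote→Q0. Q0=[P4] Q1=[P1,P2,P3] Q2=[]
t=12-15: P4@Q0 runs 3, rem=0, completes. Q0=[] Q1=[P1,P2,P3] Q2=[]
t=15-20: P1@Q1 runs 5, rem=3, quantum used, demote→Q2. Q0=[] Q1=[P2,P3] Q2=[P1]
t=20-25: P2@Q1 runs 5, rem=2, quantum used, demote→Q2. Q0=[] Q1=[P3] Q2=[P1,P2]
t=25-30: P3@Q1 runs 5, rem=7, quantum used, demote→Q2. Q0=[] Q1=[] Q2=[P1,P2,P3]
t=30-33: P1@Q2 runs 3, rem=0, completes. Q0=[] Q1=[] Q2=[P2,P3]
t=33-35: P2@Q2 runs 2, rem=0, completes. Q0=[] Q1=[] Q2=[P3]
t=35-42: P3@Q2 runs 7, rem=0, completes. Q0=[] Q1=[] Q2=[]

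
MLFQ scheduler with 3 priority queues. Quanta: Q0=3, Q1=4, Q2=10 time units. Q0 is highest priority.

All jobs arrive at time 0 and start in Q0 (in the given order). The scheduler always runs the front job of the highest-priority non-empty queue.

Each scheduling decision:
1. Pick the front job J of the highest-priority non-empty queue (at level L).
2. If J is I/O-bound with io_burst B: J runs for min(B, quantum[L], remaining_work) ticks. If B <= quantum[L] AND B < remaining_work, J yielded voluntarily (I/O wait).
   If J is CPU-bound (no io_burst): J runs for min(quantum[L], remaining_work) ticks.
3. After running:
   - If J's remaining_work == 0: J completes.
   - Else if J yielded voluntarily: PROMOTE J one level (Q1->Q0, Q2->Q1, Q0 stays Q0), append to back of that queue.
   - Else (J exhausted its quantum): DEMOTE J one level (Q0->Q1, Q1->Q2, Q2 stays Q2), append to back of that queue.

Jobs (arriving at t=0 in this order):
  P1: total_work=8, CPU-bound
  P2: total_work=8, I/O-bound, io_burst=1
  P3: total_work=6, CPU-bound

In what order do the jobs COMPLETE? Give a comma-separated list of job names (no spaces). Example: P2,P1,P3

t=0-3: P1@Q0 runs 3, rem=5, quantum used, demote→Q1. Q0=[P2,P3] Q1=[P1] Q2=[]
t=3-4: P2@Q0 runs 1, rem=7, I/O yield, promote→Q0. Q0=[P3,P2] Q1=[P1] Q2=[]
t=4-7: P3@Q0 runs 3, rem=3, quantum used, demote→Q1. Q0=[P2] Q1=[P1,P3] Q2=[]
t=7-8: P2@Q0 runs 1, rem=6, I/O yield, promote→Q0. Q0=[P2] Q1=[P1,P3] Q2=[]
t=8-9: P2@Q0 runs 1, rem=5, I/O yield, promote→Q0. Q0=[P2] Q1=[P1,P3] Q2=[]
t=9-10: P2@Q0 runs 1, rem=4, I/O yield, promote→Q0. Q0=[P2] Q1=[P1,P3] Q2=[]
t=10-11: P2@Q0 runs 1, rem=3, I/O yield, promote→Q0. Q0=[P2] Q1=[P1,P3] Q2=[]
t=11-12: P2@Q0 runs 1, rem=2, I/O yield, promote→Q0. Q0=[P2] Q1=[P1,P3] Q2=[]
t=12-13: P2@Q0 runs 1, rem=1, I/O yield, promote→Q0. Q0=[P2] Q1=[P1,P3] Q2=[]
t=13-14: P2@Q0 runs 1, rem=0, completes. Q0=[] Q1=[P1,P3] Q2=[]
t=14-18: P1@Q1 runs 4, rem=1, quantum used, demote→Q2. Q0=[] Q1=[P3] Q2=[P1]
t=18-21: P3@Q1 runs 3, rem=0, completes. Q0=[] Q1=[] Q2=[P1]
t=21-22: P1@Q2 runs 1, rem=0, completes. Q0=[] Q1=[] Q2=[]

Answer: P2,P3,P1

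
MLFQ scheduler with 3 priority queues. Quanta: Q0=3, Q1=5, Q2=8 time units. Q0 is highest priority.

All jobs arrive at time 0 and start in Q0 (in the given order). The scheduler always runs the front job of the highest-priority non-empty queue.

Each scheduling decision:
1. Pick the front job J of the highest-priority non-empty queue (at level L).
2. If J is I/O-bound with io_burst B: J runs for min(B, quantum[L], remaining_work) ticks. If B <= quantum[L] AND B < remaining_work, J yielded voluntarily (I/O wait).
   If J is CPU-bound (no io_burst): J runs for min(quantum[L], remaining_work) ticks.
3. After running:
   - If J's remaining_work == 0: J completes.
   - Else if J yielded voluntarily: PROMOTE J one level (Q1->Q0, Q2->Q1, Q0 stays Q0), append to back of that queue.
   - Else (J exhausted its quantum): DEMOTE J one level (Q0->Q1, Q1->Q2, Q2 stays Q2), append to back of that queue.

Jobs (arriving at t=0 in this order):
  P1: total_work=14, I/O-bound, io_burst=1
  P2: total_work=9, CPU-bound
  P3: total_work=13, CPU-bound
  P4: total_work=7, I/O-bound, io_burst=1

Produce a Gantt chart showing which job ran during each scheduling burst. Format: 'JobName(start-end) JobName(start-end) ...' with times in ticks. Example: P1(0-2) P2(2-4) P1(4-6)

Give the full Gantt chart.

Answer: P1(0-1) P2(1-4) P3(4-7) P4(7-8) P1(8-9) P4(9-10) P1(10-11) P4(11-12) P1(12-13) P4(13-14) P1(14-15) P4(15-16) P1(16-17) P4(17-18) P1(18-19) P4(19-20) P1(20-21) P1(21-22) P1(22-23) P1(23-24) P1(24-25) P1(25-26) P1(26-27) P2(27-32) P3(32-37) P2(37-38) P3(38-43)

Derivation:
t=0-1: P1@Q0 runs 1, rem=13, I/O yield, promote→Q0. Q0=[P2,P3,P4,P1] Q1=[] Q2=[]
t=1-4: P2@Q0 runs 3, rem=6, quantum used, demote→Q1. Q0=[P3,P4,P1] Q1=[P2] Q2=[]
t=4-7: P3@Q0 runs 3, rem=10, quantum used, demote→Q1. Q0=[P4,P1] Q1=[P2,P3] Q2=[]
t=7-8: P4@Q0 runs 1, rem=6, I/O yield, promote→Q0. Q0=[P1,P4] Q1=[P2,P3] Q2=[]
t=8-9: P1@Q0 runs 1, rem=12, I/O yield, promote→Q0. Q0=[P4,P1] Q1=[P2,P3] Q2=[]
t=9-10: P4@Q0 runs 1, rem=5, I/O yield, promote→Q0. Q0=[P1,P4] Q1=[P2,P3] Q2=[]
t=10-11: P1@Q0 runs 1, rem=11, I/O yield, promote→Q0. Q0=[P4,P1] Q1=[P2,P3] Q2=[]
t=11-12: P4@Q0 runs 1, rem=4, I/O yield, promote→Q0. Q0=[P1,P4] Q1=[P2,P3] Q2=[]
t=12-13: P1@Q0 runs 1, rem=10, I/O yield, promote→Q0. Q0=[P4,P1] Q1=[P2,P3] Q2=[]
t=13-14: P4@Q0 runs 1, rem=3, I/O yield, promote→Q0. Q0=[P1,P4] Q1=[P2,P3] Q2=[]
t=14-15: P1@Q0 runs 1, rem=9, I/O yield, promote→Q0. Q0=[P4,P1] Q1=[P2,P3] Q2=[]
t=15-16: P4@Q0 runs 1, rem=2, I/O yield, promote→Q0. Q0=[P1,P4] Q1=[P2,P3] Q2=[]
t=16-17: P1@Q0 runs 1, rem=8, I/O yield, promote→Q0. Q0=[P4,P1] Q1=[P2,P3] Q2=[]
t=17-18: P4@Q0 runs 1, rem=1, I/O yield, promote→Q0. Q0=[P1,P4] Q1=[P2,P3] Q2=[]
t=18-19: P1@Q0 runs 1, rem=7, I/O yield, promote→Q0. Q0=[P4,P1] Q1=[P2,P3] Q2=[]
t=19-20: P4@Q0 runs 1, rem=0, completes. Q0=[P1] Q1=[P2,P3] Q2=[]
t=20-21: P1@Q0 runs 1, rem=6, I/O yield, promote→Q0. Q0=[P1] Q1=[P2,P3] Q2=[]
t=21-22: P1@Q0 runs 1, rem=5, I/O yield, promote→Q0. Q0=[P1] Q1=[P2,P3] Q2=[]
t=22-23: P1@Q0 runs 1, rem=4, I/O yield, promote→Q0. Q0=[P1] Q1=[P2,P3] Q2=[]
t=23-24: P1@Q0 runs 1, rem=3, I/O yield, promote→Q0. Q0=[P1] Q1=[P2,P3] Q2=[]
t=24-25: P1@Q0 runs 1, rem=2, I/O yield, promote→Q0. Q0=[P1] Q1=[P2,P3] Q2=[]
t=25-26: P1@Q0 runs 1, rem=1, I/O yield, promote→Q0. Q0=[P1] Q1=[P2,P3] Q2=[]
t=26-27: P1@Q0 runs 1, rem=0, completes. Q0=[] Q1=[P2,P3] Q2=[]
t=27-32: P2@Q1 runs 5, rem=1, quantum used, demote→Q2. Q0=[] Q1=[P3] Q2=[P2]
t=32-37: P3@Q1 runs 5, rem=5, quantum used, demote→Q2. Q0=[] Q1=[] Q2=[P2,P3]
t=37-38: P2@Q2 runs 1, rem=0, completes. Q0=[] Q1=[] Q2=[P3]
t=38-43: P3@Q2 runs 5, rem=0, completes. Q0=[] Q1=[] Q2=[]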